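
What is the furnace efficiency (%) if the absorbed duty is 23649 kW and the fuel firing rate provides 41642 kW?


Furnace efficiency = Q_absorbed / Q_fuel * 100
= 23649 / 41642 * 100 = 56.79

56.79 %


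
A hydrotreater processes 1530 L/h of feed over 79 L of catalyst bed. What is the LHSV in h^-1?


LHSV = volumetric feed rate / catalyst volume
= 1530 L/h / 79 L
= 19.37 h^-1

19.37 h^-1


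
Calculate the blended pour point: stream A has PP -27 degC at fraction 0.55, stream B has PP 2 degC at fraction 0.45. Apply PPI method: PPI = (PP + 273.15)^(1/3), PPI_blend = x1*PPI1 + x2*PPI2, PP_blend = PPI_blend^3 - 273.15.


PPI_1 = (-27 + 273.15)^(1/3) = 6.2671
PPI_2 = (2 + 273.15)^(1/3) = 6.504139
PPI_blend = 0.55 * 6.2671 + 0.45 * 6.504139 = 6.373768
PP_blend = 6.373768^3 - 273.15 = 258.9338 - 273.15 = -14.22

-14.22 degC


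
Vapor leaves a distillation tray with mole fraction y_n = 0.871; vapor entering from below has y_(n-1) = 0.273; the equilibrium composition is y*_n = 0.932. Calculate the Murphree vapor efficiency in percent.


Murphree vapor efficiency: EMV = (y_n - y_(n-1)) / (y*_n - y_(n-1)) * 100
EMV = (0.871 - 0.273) / (0.932 - 0.273) * 100 = 0.598 / 0.659 * 100 = 90.74

90.74 %


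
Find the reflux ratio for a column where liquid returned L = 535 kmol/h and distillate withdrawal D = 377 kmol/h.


Reflux ratio definition: R = L / D (liquid returned / distillate withdrawn)
L = 535 kmol/h, D = 377 kmol/h
R = 535 / 377 = 1.419

1.419


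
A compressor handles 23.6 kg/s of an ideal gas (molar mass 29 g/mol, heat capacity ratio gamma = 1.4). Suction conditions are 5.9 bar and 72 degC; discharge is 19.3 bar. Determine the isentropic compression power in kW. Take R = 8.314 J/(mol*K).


Isentropic work: W = m*(gamma/(gamma-1))*(R*T1/MW)*((P2/P1)^((gamma-1)/gamma) - 1)
T1 = 72 + 273.15 = 345.15 K
Pressure ratio = 19.3 / 5.9 = 3.27119
Exponent = (1.4 - 1)/1.4 = 0.285714
(P2/P1)^exp - 1 = 3.27119^0.285714 - 1 = 0.403003
W = 23.6 * 1.4 / 0.4 * 8.314 * 345.15 / 29 * 0.403003 = 3294

3294 kW


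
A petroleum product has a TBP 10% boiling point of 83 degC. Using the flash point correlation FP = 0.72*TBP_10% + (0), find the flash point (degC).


FP = 0.72 * 83 + (0) = 59.76

59.76 degC


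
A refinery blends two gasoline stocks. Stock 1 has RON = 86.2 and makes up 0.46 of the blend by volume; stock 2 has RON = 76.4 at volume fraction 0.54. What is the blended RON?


Linear blending: RON_blend = sum(vi * RONi)
Contribution 1: 0.46 * 86.2 = 39.652
Contribution 2: 0.54 * 76.4 = 41.256
RON_blend = 39.652 + 41.256 = 80.908

80.908


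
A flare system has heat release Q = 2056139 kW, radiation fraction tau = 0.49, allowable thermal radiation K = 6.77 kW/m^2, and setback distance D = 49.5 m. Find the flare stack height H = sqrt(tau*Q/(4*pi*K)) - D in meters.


tau*Q/(4*pi*K) = 0.49 * 2056139 / (4 * pi * 6.77) = 11842.7
sqrt(11842.7) = 108.824
H = 108.824 - 49.5 = 59.32

59.32 m


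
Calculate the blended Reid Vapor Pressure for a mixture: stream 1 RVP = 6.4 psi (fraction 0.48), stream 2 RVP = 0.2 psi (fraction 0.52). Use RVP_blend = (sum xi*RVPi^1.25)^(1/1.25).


Chevron index: RVP_blend = (sum xi*RVPi^1.25)^(1/1.25)
RVP^1.25 terms: 0.48 * 6.4^1.25 + 0.52 * 0.2^1.25 = 4.95569
RVP_blend = 4.95569^(1/1.25) = 3.598

3.598 psi


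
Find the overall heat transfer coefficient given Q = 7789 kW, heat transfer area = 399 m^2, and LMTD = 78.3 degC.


From Q = U*A*LMTD, U = Q / (A * LMTD)
U = 7789 / (399 * 78.3) = 7789 / 31241.7 = 0.2493

0.2493 kW/(m^2*K)


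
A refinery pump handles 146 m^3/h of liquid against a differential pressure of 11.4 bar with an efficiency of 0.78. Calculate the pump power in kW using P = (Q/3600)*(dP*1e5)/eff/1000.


Q = 146 / 3600 = 0.0405556 m^3/s
P = 0.0405556 * (11.4 * 1e5) / 0.78 / 1000 = 59.27

59.27 kW


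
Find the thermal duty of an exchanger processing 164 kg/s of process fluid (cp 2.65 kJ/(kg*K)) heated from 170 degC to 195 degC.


Q = m_dot * cp * delta_T
delta_T = 195 - 170 = 25 K
Q = 164 * 2.65 * 25
= 434.6 * 25
= 10865 kW

10865 kW


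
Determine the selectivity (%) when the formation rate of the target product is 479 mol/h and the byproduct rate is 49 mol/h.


Selectivity = desired / (desired + undesired) * 100
Total products = 479 + 49 = 528 mol/h
S = 479 / 528 * 100
= 0.9072 * 100
= 90.72 %

90.72 %


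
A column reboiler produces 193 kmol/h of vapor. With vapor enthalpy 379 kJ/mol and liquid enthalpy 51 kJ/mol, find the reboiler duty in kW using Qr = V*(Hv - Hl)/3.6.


Qr = 193 * (379 - 51) / 3.6 = 193 * 328 / 3.6 = 17580

17580 kW


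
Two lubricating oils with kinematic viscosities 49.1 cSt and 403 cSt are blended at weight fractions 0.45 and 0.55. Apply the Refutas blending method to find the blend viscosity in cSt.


Refutas method: VBN_i = 14.534*ln(ln(visc_i + 0.8)) + 10.975, blended linearly by mass fraction; since VBN is linear in VBI_i = ln(ln(visc_i + 0.8)) and the fractions sum to 1, blend VBI directly: visc = exp(exp(VBI_blend)) - 0.8
VBI_1 = ln(ln(49.1 + 0.8)) = 1.36354
VBI_2 = ln(ln(403 + 0.8)) = 1.79191
VBI_blend = 0.45 * 1.36354 + 0.55 * 1.79191 = 1.59914
visc_blend = exp(exp(1.59914)) - 0.8 = 140.2

140.2 cSt


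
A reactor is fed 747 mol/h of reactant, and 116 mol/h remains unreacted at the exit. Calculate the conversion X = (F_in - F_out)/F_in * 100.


X = (F_in - F_out) / F_in * 100
Moles reacted = 747 - 116 = 631
X = 631 / 747 * 100
= 0.8447 * 100
= 84.47 %

84.47 %


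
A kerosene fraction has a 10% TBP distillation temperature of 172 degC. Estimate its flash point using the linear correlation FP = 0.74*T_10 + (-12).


FP = 0.74 * 172 + (-12) = 115.28

115.28 degC


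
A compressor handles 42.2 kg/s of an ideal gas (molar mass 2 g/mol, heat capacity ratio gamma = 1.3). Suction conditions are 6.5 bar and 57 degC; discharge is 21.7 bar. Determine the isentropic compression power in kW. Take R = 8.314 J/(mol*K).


Isentropic work: W = m*(gamma/(gamma-1))*(R*T1/MW)*((P2/P1)^((gamma-1)/gamma) - 1)
T1 = 57 + 273.15 = 330.15 K
Pressure ratio = 21.7 / 6.5 = 3.33846
Exponent = (1.3 - 1)/1.3 = 0.230769
(P2/P1)^exp - 1 = 3.33846^0.230769 - 1 = 0.320743
W = 42.2 * 1.3 / 0.3 * 8.314 * 330.15 / 2 * 0.320743 = 80500

80500 kW


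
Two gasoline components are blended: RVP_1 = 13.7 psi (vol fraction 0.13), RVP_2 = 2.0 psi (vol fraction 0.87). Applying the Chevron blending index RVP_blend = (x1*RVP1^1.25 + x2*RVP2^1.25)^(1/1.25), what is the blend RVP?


Chevron index: RVP_blend = (sum xi*RVPi^1.25)^(1/1.25)
RVP^1.25 terms: 0.13 * 13.7^1.25 + 0.87 * 2.0^1.25 = 5.49567
RVP_blend = 5.49567^(1/1.25) = 3.909

3.909 psi


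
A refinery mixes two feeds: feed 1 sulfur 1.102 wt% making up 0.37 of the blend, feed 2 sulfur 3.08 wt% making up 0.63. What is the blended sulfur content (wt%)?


Linear sulfur blending: S_blend = x1*S1 + x2*S2
Contribution 1: 0.37 * 1.102 = 0.40774 wt%
Contribution 2: 0.63 * 3.08 = 1.9404 wt%
S_blend = 0.40774 + 1.9404 = 2.34814

2.34814 wt%


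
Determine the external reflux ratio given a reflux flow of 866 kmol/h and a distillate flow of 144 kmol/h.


Reflux ratio definition: R = L / D (liquid returned / distillate withdrawn)
L = 866 kmol/h, D = 144 kmol/h
R = 866 / 144 = 6.014

6.014


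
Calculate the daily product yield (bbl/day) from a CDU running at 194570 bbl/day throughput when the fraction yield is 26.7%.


Crude throughput = 194570 bbl/day
Fraction yield = 26.7%
yield = throughput * fraction / 100
yield = 194570 * 26.7 / 100 = 51950.19

51950.19 bbl/day


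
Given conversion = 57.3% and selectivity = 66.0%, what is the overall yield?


Overall yield = conversion (%) * selectivity (%) / 100
Conversion = 57.3%, Selectivity = 66.0%
Y = 57.3 * 66.0 / 100
= 37.818 %

37.818 %


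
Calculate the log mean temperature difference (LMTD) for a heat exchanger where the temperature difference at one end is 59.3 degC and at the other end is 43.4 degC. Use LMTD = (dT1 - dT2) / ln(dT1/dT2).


LMTD = (dT1 - dT2) / ln(dT1/dT2)
= (59.3 - 43.4) / ln(59.3 / 43.4) = 15.9 / 0.31215 = 50.94

50.94 degC


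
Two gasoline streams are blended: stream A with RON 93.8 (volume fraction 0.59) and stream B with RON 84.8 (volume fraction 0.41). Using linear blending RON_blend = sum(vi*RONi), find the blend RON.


Linear blending: RON_blend = sum(vi * RONi)
Contribution 1: 0.59 * 93.8 = 55.342
Contribution 2: 0.41 * 84.8 = 34.768
RON_blend = 55.342 + 34.768 = 90.11

90.11


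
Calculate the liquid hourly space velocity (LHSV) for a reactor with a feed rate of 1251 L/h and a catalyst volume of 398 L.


LHSV = volumetric feed rate / catalyst volume
= 1251 L/h / 398 L
= 3.143 h^-1

3.143 h^-1


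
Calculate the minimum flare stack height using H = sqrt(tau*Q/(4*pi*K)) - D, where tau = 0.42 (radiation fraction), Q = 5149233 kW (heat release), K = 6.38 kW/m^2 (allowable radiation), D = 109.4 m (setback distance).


tau*Q/(4*pi*K) = 0.42 * 5149233 / (4 * pi * 6.38) = 26975
sqrt(26975) = 164.241
H = 164.241 - 109.4 = 54.84

54.84 m


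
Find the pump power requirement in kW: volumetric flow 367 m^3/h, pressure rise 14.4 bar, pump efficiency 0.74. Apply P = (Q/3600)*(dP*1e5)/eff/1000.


Q = 367 / 3600 = 0.101944 m^3/s
P = 0.101944 * (14.4 * 1e5) / 0.74 / 1000 = 198.4

198.4 kW


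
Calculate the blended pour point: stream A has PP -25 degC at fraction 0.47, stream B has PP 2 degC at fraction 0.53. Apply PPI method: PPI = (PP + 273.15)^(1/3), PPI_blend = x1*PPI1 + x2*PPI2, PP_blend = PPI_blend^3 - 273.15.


PPI_1 = (-25 + 273.15)^(1/3) = 6.284028
PPI_2 = (2 + 273.15)^(1/3) = 6.504139
PPI_blend = 0.47 * 6.284028 + 0.53 * 6.504139 = 6.400687
PP_blend = 6.400687^3 - 273.15 = 262.2284 - 273.15 = -10.92

-10.92 degC


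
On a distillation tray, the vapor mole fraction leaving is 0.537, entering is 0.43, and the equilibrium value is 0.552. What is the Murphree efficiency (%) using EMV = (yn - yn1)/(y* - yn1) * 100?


Murphree vapor efficiency: EMV = (y_n - y_(n-1)) / (y*_n - y_(n-1)) * 100
EMV = (0.537 - 0.43) / (0.552 - 0.43) * 100 = 0.107 / 0.122 * 100 = 87.70

87.70 %


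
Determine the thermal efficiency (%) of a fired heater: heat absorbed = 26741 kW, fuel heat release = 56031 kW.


Furnace efficiency = Q_absorbed / Q_fuel * 100
= 26741 / 56031 * 100 = 47.73

47.73 %


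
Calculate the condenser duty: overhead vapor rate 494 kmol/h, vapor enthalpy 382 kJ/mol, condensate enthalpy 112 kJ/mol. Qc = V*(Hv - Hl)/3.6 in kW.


Qc = 494 * (382 - 112) / 3.6 = 494 * 270 / 3.6 = 37050

37050 kW


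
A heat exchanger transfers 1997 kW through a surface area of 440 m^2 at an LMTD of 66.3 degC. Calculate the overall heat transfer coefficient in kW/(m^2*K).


From Q = U*A*LMTD, U = Q / (A * LMTD)
U = 1997 / (440 * 66.3) = 1997 / 29172 = 0.06846

0.06846 kW/(m^2*K)


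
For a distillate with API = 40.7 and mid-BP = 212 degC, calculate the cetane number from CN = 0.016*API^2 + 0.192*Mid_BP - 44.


CN = 0.016 * 40.7^2 + 0.192 * 212 - 44
CN = 26.50384 + 40.704 - 44 = 23.20784

23.20784


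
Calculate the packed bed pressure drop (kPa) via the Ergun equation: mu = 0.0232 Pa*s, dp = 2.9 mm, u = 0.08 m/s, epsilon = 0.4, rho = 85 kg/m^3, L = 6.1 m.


dp = 2.9 mm = 0.0029 m
Viscous term = 150*0.0232*0.08*(1-0.4)^2 / (0.0029^2*0.4^3) = 186207
Inertial term = 1.75*85*0.08^2*(1-0.4) / (0.0029*0.4^3) = 3077.59
dP/L = 186207 + 3077.59 = 189285 Pa/m
dP = 189285 * 6.1 / 1000 = 1155 kPa

1155 kPa


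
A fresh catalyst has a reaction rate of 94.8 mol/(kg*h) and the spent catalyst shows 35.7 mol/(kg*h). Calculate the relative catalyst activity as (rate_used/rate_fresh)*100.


Activity (%) = (rate_used / rate_fresh) * 100
rate_used = 35.7, rate_fresh = 94.8
= (35.7 / 94.8) * 100
= 0.3766 * 100 = 37.66

37.66 %


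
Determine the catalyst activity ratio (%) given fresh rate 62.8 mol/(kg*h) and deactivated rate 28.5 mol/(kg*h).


Activity (%) = (rate_used / rate_fresh) * 100
rate_used = 28.5, rate_fresh = 62.8
= (28.5 / 62.8) * 100
= 0.4538 * 100 = 45.38

45.38 %


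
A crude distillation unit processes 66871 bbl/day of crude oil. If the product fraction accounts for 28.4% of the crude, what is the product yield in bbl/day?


Crude throughput = 66871 bbl/day
Fraction yield = 28.4%
yield = throughput * fraction / 100
yield = 66871 * 28.4 / 100 = 18991.364

18991.364 bbl/day


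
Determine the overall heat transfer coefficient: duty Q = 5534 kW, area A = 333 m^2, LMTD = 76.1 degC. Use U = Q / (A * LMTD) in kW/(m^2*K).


From Q = U*A*LMTD, U = Q / (A * LMTD)
U = 5534 / (333 * 76.1) = 5534 / 25341.3 = 0.2184

0.2184 kW/(m^2*K)


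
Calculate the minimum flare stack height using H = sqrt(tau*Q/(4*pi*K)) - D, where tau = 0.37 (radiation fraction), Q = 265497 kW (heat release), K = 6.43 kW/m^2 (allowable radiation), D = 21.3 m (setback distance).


tau*Q/(4*pi*K) = 0.37 * 265497 / (4 * pi * 6.43) = 1215.74
sqrt(1215.74) = 34.8675
H = 34.8675 - 21.3 = 13.57

13.57 m


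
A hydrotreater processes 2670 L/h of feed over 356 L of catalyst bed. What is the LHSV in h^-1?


LHSV = volumetric feed rate / catalyst volume
= 2670 L/h / 356 L
= 7.500 h^-1

7.500 h^-1


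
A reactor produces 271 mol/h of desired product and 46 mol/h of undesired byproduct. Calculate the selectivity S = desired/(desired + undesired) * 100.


Selectivity = desired / (desired + undesired) * 100
Total products = 271 + 46 = 317 mol/h
S = 271 / 317 * 100
= 0.8549 * 100
= 85.49 %

85.49 %


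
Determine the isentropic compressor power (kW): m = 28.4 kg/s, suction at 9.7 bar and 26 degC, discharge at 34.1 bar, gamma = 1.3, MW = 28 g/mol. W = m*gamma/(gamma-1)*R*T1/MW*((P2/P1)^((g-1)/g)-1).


Isentropic work: W = m*(gamma/(gamma-1))*(R*T1/MW)*((P2/P1)^((gamma-1)/gamma) - 1)
T1 = 26 + 273.15 = 299.15 K
Pressure ratio = 34.1 / 9.7 = 3.51546
Exponent = (1.3 - 1)/1.3 = 0.230769
(P2/P1)^exp - 1 = 3.51546^0.230769 - 1 = 0.336582
W = 28.4 * 1.3 / 0.3 * 8.314 * 299.15 / 28 * 0.336582 = 3679

3679 kW


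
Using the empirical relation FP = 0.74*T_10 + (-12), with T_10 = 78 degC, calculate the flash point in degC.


FP = 0.74 * 78 + (-12) = 45.72

45.72 degC


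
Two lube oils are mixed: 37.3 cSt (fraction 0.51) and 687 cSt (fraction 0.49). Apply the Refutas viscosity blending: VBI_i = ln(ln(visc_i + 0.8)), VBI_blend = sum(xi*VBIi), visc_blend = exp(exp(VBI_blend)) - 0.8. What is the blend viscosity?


Refutas method: VBN_i = 14.534*ln(ln(visc_i + 0.8)) + 10.975, blended linearly by mass fraction; since VBN is linear in VBI_i = ln(ln(visc_i + 0.8)) and the fractions sum to 1, blend VBI directly: visc = exp(exp(VBI_blend)) - 0.8
VBI_1 = ln(ln(37.3 + 0.8)) = 1.29204
VBI_2 = ln(ln(687 + 0.8)) = 1.87694
VBI_blend = 0.51 * 1.29204 + 0.49 * 1.87694 = 1.57864
visc_blend = exp(exp(1.57864)) - 0.8 = 126.7

126.7 cSt


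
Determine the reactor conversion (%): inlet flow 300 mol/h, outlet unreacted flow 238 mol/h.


X = (F_in - F_out) / F_in * 100
Moles reacted = 300 - 238 = 62
X = 62 / 300 * 100
= 0.2067 * 100
= 20.67 %

20.67 %


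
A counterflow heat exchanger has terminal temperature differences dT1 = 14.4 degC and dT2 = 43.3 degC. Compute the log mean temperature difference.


LMTD = (dT1 - dT2) / ln(dT1/dT2)
= (14.4 - 43.3) / ln(14.4 / 43.3) = -28.9 / -1.10092 = 26.25

26.25 degC


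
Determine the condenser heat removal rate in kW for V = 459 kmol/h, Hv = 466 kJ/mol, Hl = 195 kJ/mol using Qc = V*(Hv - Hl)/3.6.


Qc = 459 * (466 - 195) / 3.6 = 459 * 271 / 3.6 = 34550

34550 kW


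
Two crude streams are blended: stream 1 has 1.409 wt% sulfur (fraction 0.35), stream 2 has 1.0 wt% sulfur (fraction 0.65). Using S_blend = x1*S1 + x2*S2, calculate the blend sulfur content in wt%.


Linear sulfur blending: S_blend = x1*S1 + x2*S2
Contribution 1: 0.35 * 1.409 = 0.49315 wt%
Contribution 2: 0.65 * 1.0 = 0.65 wt%
S_blend = 0.49315 + 0.65 = 1.14315

1.14315 wt%


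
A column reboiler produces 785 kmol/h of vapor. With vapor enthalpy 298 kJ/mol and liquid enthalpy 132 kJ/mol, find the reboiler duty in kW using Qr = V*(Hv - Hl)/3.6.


Qr = 785 * (298 - 132) / 3.6 = 785 * 166 / 3.6 = 36200

36200 kW


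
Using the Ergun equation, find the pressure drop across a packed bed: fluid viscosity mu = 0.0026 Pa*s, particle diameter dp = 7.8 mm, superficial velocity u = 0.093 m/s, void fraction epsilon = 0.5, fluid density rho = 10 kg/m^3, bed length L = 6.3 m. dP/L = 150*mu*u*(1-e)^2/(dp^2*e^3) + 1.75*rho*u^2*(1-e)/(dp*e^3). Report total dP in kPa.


dp = 7.8 mm = 0.0078 m
Viscous term = 150*0.0026*0.093*(1-0.5)^2 / (0.0078^2*0.5^3) = 1192.31
Inertial term = 1.75*10*0.093^2*(1-0.5) / (0.0078*0.5^3) = 77.6192
dP/L = 1192.31 + 77.6192 = 1269.93 Pa/m
dP = 1269.93 * 6.3 / 1000 = 8.001 kPa

8.001 kPa


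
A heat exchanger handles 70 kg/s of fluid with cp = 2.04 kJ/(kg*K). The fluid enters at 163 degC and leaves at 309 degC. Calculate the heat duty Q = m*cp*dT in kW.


Q = m_dot * cp * delta_T
delta_T = 309 - 163 = 146 K
Q = 70 * 2.04 * 146
= 142.8 * 146
= 20848.8 kW

20848.8 kW


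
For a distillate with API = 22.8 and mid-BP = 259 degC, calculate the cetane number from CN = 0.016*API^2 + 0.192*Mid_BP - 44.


CN = 0.016 * 22.8^2 + 0.192 * 259 - 44
CN = 8.31744 + 49.728 - 44 = 14.04544

14.04544


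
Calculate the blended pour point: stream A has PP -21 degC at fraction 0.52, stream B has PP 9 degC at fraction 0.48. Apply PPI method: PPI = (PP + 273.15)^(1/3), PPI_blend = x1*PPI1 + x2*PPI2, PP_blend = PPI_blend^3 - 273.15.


PPI_1 = (-21 + 273.15)^(1/3) = 6.317613
PPI_2 = (9 + 273.15)^(1/3) = 6.558835
PPI_blend = 0.52 * 6.317613 + 0.48 * 6.558835 = 6.4334
PP_blend = 6.4334^3 - 273.15 = 266.2696 - 273.15 = -6.88

-6.88 degC


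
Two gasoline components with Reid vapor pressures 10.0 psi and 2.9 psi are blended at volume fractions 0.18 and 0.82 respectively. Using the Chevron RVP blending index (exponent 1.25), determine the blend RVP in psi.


Chevron index: RVP_blend = (sum xi*RVPi^1.25)^(1/1.25)
RVP^1.25 terms: 0.18 * 10.0^1.25 + 0.82 * 2.9^1.25 = 6.30411
RVP_blend = 6.30411^(1/1.25) = 4.362

4.362 psi


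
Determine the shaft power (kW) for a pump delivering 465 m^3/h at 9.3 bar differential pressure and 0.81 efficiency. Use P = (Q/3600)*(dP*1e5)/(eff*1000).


Q = 465 / 3600 = 0.129167 m^3/s
P = 0.129167 * (9.3 * 1e5) / 0.81 / 1000 = 148.3

148.3 kW


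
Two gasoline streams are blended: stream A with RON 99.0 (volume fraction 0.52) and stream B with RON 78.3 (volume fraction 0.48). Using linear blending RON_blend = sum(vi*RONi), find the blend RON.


Linear blending: RON_blend = sum(vi * RONi)
Contribution 1: 0.52 * 99.0 = 51.48
Contribution 2: 0.48 * 78.3 = 37.584
RON_blend = 51.48 + 37.584 = 89.064

89.064


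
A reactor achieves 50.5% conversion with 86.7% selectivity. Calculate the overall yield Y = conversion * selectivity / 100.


Overall yield = conversion (%) * selectivity (%) / 100
Conversion = 50.5%, Selectivity = 86.7%
Y = 50.5 * 86.7 / 100
= 43.7835 %

43.7835 %


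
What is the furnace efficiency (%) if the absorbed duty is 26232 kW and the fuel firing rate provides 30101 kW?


Furnace efficiency = Q_absorbed / Q_fuel * 100
= 26232 / 30101 * 100 = 87.15

87.15 %


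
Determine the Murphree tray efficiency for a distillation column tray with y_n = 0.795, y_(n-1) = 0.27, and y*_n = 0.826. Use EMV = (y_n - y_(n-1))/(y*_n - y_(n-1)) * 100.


Murphree vapor efficiency: EMV = (y_n - y_(n-1)) / (y*_n - y_(n-1)) * 100
EMV = (0.795 - 0.27) / (0.826 - 0.27) * 100 = 0.525 / 0.556 * 100 = 94.42

94.42 %


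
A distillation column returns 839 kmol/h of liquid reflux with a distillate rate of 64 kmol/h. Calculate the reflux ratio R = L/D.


Reflux ratio definition: R = L / D (liquid returned / distillate withdrawn)
L = 839 kmol/h, D = 64 kmol/h
R = 839 / 64 = 13.11

13.11


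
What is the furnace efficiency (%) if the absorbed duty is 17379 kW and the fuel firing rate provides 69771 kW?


Furnace efficiency = Q_absorbed / Q_fuel * 100
= 17379 / 69771 * 100 = 24.91

24.91 %


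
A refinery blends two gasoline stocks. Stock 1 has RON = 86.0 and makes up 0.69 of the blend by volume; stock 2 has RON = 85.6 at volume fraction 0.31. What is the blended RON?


Linear blending: RON_blend = sum(vi * RONi)
Contribution 1: 0.69 * 86.0 = 59.34
Contribution 2: 0.31 * 85.6 = 26.536
RON_blend = 59.34 + 26.536 = 85.876

85.876


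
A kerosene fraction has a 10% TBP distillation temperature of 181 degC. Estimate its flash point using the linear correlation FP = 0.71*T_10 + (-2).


FP = 0.71 * 181 + (-2) = 126.51

126.51 degC


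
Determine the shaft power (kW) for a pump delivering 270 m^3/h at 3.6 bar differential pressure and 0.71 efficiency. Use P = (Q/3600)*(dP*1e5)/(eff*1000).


Q = 270 / 3600 = 0.075 m^3/s
P = 0.075 * (3.6 * 1e5) / 0.71 / 1000 = 38.03

38.03 kW


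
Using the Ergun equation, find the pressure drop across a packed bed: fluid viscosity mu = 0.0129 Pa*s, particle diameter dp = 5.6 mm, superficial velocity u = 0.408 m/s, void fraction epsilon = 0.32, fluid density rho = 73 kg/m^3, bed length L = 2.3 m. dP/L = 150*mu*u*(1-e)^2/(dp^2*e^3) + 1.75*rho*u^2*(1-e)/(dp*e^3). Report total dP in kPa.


dp = 5.6 mm = 0.0056 m
Viscous term = 150*0.0129*0.408*(1-0.32)^2 / (0.0056^2*0.32^3) = 355249
Inertial term = 1.75*73*0.408^2*(1-0.32) / (0.0056*0.32^3) = 78804.7
dP/L = 355249 + 78804.7 = 434054 Pa/m
dP = 434054 * 2.3 / 1000 = 998.3 kPa

998.3 kPa


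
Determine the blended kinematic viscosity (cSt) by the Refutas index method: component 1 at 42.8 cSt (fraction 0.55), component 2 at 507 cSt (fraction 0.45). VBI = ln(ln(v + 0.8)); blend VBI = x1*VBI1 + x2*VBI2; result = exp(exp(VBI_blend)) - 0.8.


Refutas method: VBN_i = 14.534*ln(ln(visc_i + 0.8)) + 10.975, blended linearly by mass fraction; since VBN is linear in VBI_i = ln(ln(visc_i + 0.8)) and the fractions sum to 1, blend VBI directly: visc = exp(exp(VBI_blend)) - 0.8
VBI_1 = ln(ln(42.8 + 0.8)) = 1.32842
VBI_2 = ln(ln(507 + 0.8)) = 1.82939
VBI_blend = 0.55 * 1.32842 + 0.45 * 1.82939 = 1.55386
visc_blend = exp(exp(1.55386)) - 0.8 = 112.5

112.5 cSt


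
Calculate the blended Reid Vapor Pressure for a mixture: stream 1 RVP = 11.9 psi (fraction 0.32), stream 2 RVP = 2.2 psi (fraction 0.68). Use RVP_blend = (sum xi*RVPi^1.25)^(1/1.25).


Chevron index: RVP_blend = (sum xi*RVPi^1.25)^(1/1.25)
RVP^1.25 terms: 0.32 * 11.9^1.25 + 0.68 * 2.2^1.25 = 8.89463
RVP_blend = 8.89463^(1/1.25) = 5.745

5.745 psi


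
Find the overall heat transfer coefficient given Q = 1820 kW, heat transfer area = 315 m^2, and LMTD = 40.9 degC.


From Q = U*A*LMTD, U = Q / (A * LMTD)
U = 1820 / (315 * 40.9) = 1820 / 12883.5 = 0.1413

0.1413 kW/(m^2*K)


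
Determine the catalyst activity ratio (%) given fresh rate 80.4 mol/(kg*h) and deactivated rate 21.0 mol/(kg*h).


Activity (%) = (rate_used / rate_fresh) * 100
rate_used = 21.0, rate_fresh = 80.4
= (21.0 / 80.4) * 100
= 0.2612 * 100 = 26.12

26.12 %


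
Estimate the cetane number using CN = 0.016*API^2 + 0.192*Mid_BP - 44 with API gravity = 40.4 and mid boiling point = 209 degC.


CN = 0.016 * 40.4^2 + 0.192 * 209 - 44
CN = 26.11456 + 40.128 - 44 = 22.24256

22.24256


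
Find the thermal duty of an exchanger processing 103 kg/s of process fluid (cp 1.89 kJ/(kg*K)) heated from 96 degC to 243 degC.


Q = m_dot * cp * delta_T
delta_T = 243 - 96 = 147 K
Q = 103 * 1.89 * 147
= 194.67 * 147
= 28616.49 kW

28616.49 kW


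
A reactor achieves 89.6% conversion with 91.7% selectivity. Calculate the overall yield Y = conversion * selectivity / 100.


Overall yield = conversion (%) * selectivity (%) / 100
Conversion = 89.6%, Selectivity = 91.7%
Y = 89.6 * 91.7 / 100
= 82.1632 %

82.1632 %


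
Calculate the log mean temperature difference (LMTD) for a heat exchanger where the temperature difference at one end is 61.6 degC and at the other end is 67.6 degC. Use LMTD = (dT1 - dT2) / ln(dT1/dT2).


LMTD = (dT1 - dT2) / ln(dT1/dT2)
= (61.6 - 67.6) / ln(61.6 / 67.6) = -6 / -0.0929461 = 64.55

64.55 degC


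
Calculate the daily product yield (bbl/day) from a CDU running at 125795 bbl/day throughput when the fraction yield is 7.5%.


Crude throughput = 125795 bbl/day
Fraction yield = 7.5%
yield = throughput * fraction / 100
yield = 125795 * 7.5 / 100 = 9434.625

9434.625 bbl/day


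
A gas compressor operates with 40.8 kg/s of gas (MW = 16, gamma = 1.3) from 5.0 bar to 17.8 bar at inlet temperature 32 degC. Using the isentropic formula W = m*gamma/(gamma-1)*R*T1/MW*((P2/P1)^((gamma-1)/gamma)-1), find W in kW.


Isentropic work: W = m*(gamma/(gamma-1))*(R*T1/MW)*((P2/P1)^((gamma-1)/gamma) - 1)
T1 = 32 + 273.15 = 305.15 K
Pressure ratio = 17.8 / 5.0 = 3.56
Exponent = (1.3 - 1)/1.3 = 0.230769
(P2/P1)^exp - 1 = 3.56^0.230769 - 1 = 0.340471
W = 40.8 * 1.3 / 0.3 * 8.314 * 305.15 / 16 * 0.340471 = 9545

9545 kW


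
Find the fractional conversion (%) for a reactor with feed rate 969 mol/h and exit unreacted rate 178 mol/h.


X = (F_in - F_out) / F_in * 100
Moles reacted = 969 - 178 = 791
X = 791 / 969 * 100
= 0.8163 * 100
= 81.63 %

81.63 %


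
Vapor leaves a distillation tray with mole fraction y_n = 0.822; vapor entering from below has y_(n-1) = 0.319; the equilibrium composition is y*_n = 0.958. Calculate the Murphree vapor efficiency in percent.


Murphree vapor efficiency: EMV = (y_n - y_(n-1)) / (y*_n - y_(n-1)) * 100
EMV = (0.822 - 0.319) / (0.958 - 0.319) * 100 = 0.503 / 0.639 * 100 = 78.72

78.72 %


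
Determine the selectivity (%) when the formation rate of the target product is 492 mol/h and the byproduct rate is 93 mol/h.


Selectivity = desired / (desired + undesired) * 100
Total products = 492 + 93 = 585 mol/h
S = 492 / 585 * 100
= 0.8410 * 100
= 84.10 %

84.10 %


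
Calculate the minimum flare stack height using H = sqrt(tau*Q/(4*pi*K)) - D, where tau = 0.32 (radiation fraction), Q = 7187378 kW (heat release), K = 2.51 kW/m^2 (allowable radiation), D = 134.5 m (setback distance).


tau*Q/(4*pi*K) = 0.32 * 7187378 / (4 * pi * 2.51) = 72918.4
sqrt(72918.4) = 270.034
H = 270.034 - 134.5 = 135.5

135.5 m


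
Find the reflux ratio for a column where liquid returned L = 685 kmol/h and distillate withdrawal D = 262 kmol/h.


Reflux ratio definition: R = L / D (liquid returned / distillate withdrawn)
L = 685 kmol/h, D = 262 kmol/h
R = 685 / 262 = 2.615

2.615


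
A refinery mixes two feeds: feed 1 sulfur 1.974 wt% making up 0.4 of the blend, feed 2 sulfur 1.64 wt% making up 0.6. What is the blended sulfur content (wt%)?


Linear sulfur blending: S_blend = x1*S1 + x2*S2
Contribution 1: 0.4 * 1.974 = 0.7896 wt%
Contribution 2: 0.6 * 1.64 = 0.984 wt%
S_blend = 0.7896 + 0.984 = 1.7736

1.7736 wt%


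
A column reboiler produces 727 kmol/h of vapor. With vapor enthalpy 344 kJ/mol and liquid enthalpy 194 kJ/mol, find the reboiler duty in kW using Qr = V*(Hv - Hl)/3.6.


Qr = 727 * (344 - 194) / 3.6 = 727 * 150 / 3.6 = 30290

30290 kW


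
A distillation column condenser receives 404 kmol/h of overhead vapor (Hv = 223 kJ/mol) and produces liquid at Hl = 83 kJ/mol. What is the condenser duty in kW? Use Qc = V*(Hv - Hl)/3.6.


Qc = 404 * (223 - 83) / 3.6 = 404 * 140 / 3.6 = 15710

15710 kW


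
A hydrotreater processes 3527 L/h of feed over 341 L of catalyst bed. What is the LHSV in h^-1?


LHSV = volumetric feed rate / catalyst volume
= 3527 L/h / 341 L
= 10.34 h^-1

10.34 h^-1


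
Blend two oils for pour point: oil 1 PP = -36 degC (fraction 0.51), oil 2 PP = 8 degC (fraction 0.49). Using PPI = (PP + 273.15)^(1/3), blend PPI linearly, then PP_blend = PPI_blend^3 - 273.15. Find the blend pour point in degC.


PPI_1 = (-36 + 273.15)^(1/3) = 6.189768
PPI_2 = (8 + 273.15)^(1/3) = 6.551077
PPI_blend = 0.51 * 6.189768 + 0.49 * 6.551077 = 6.366809
PP_blend = 6.366809^3 - 273.15 = 258.0866 - 273.15 = -15.06

-15.06 degC


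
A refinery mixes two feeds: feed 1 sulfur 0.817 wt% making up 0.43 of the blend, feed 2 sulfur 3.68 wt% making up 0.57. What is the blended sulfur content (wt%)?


Linear sulfur blending: S_blend = x1*S1 + x2*S2
Contribution 1: 0.43 * 0.817 = 0.35131 wt%
Contribution 2: 0.57 * 3.68 = 2.0976 wt%
S_blend = 0.35131 + 2.0976 = 2.44891

2.44891 wt%


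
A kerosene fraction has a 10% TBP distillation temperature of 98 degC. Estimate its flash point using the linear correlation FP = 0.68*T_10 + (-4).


FP = 0.68 * 98 + (-4) = 62.64

62.64 degC


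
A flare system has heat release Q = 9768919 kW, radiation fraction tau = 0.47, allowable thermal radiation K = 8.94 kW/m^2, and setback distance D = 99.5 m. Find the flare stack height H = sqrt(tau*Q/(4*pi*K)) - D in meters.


tau*Q/(4*pi*K) = 0.47 * 9768919 / (4 * pi * 8.94) = 40869.3
sqrt(40869.3) = 202.162
H = 202.162 - 99.5 = 102.7

102.7 m


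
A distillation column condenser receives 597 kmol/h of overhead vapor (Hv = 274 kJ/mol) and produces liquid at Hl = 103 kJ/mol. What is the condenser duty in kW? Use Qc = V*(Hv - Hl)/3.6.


Qc = 597 * (274 - 103) / 3.6 = 597 * 171 / 3.6 = 28360

28360 kW


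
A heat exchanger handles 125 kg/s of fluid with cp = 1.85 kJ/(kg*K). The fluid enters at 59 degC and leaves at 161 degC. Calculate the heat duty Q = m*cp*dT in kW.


Q = m_dot * cp * delta_T
delta_T = 161 - 59 = 102 K
Q = 125 * 1.85 * 102
= 231.25 * 102
= 23587.5 kW

23587.5 kW


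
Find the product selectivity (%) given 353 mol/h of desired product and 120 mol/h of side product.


Selectivity = desired / (desired + undesired) * 100
Total products = 353 + 120 = 473 mol/h
S = 353 / 473 * 100
= 0.7463 * 100
= 74.63 %

74.63 %


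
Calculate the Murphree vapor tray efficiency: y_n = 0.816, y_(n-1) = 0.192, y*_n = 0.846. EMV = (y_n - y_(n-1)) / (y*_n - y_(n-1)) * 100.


Murphree vapor efficiency: EMV = (y_n - y_(n-1)) / (y*_n - y_(n-1)) * 100
EMV = (0.816 - 0.192) / (0.846 - 0.192) * 100 = 0.624 / 0.654 * 100 = 95.41

95.41 %


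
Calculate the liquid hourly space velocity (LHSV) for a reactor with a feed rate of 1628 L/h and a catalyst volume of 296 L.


LHSV = volumetric feed rate / catalyst volume
= 1628 L/h / 296 L
= 5.500 h^-1

5.500 h^-1


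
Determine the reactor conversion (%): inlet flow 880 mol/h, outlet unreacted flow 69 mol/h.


X = (F_in - F_out) / F_in * 100
Moles reacted = 880 - 69 = 811
X = 811 / 880 * 100
= 0.9216 * 100
= 92.16 %

92.16 %


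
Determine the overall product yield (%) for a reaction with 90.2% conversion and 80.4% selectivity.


Overall yield = conversion (%) * selectivity (%) / 100
Conversion = 90.2%, Selectivity = 80.4%
Y = 90.2 * 80.4 / 100
= 72.5208 %

72.5208 %


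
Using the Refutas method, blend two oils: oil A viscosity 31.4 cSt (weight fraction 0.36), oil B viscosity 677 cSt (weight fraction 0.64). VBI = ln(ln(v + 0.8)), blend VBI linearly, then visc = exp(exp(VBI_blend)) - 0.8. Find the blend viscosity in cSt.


Refutas method: VBN_i = 14.534*ln(ln(visc_i + 0.8)) + 10.975, blended linearly by mass fraction; since VBN is linear in VBI_i = ln(ln(visc_i + 0.8)) and the fractions sum to 1, blend VBI directly: visc = exp(exp(VBI_blend)) - 0.8
VBI_1 = ln(ln(31.4 + 0.8)) = 1.24472
VBI_2 = ln(ln(677 + 0.8)) = 1.8747
VBI_blend = 0.36 * 1.24472 + 0.64 * 1.8747 = 1.64791
visc_blend = exp(exp(1.64791)) - 0.8 = 179.8

179.8 cSt


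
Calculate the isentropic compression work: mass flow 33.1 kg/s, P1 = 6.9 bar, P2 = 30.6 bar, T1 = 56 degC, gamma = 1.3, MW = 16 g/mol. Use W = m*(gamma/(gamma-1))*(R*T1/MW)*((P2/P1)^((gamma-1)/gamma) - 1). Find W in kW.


Isentropic work: W = m*(gamma/(gamma-1))*(R*T1/MW)*((P2/P1)^((gamma-1)/gamma) - 1)
T1 = 56 + 273.15 = 329.15 K
Pressure ratio = 30.6 / 6.9 = 4.43478
Exponent = (1.3 - 1)/1.3 = 0.230769
(P2/P1)^exp - 1 = 4.43478^0.230769 - 1 = 0.410191
W = 33.1 * 1.3 / 0.3 * 8.314 * 329.15 / 16 * 0.410191 = 10060

10060 kW


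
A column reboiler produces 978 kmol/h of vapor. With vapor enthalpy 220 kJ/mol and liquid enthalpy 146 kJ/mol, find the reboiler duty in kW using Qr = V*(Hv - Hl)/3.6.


Qr = 978 * (220 - 146) / 3.6 = 978 * 74 / 3.6 = 20100

20100 kW


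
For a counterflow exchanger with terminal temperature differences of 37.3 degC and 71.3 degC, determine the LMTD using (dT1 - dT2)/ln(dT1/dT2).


LMTD = (dT1 - dT2) / ln(dT1/dT2)
= (37.3 - 71.3) / ln(37.3 / 71.3) = -34 / -0.647903 = 52.48

52.48 degC


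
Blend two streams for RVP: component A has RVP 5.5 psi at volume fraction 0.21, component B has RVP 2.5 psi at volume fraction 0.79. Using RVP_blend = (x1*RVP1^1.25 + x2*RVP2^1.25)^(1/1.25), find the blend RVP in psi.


Chevron index: RVP_blend = (sum xi*RVPi^1.25)^(1/1.25)
RVP^1.25 terms: 0.21 * 5.5^1.25 + 0.79 * 2.5^1.25 = 4.25221
RVP_blend = 4.25221^(1/1.25) = 3.183

3.183 psi


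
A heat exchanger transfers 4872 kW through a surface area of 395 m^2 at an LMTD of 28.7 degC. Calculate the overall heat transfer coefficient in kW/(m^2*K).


From Q = U*A*LMTD, U = Q / (A * LMTD)
U = 4872 / (395 * 28.7) = 4872 / 11336.5 = 0.4298

0.4298 kW/(m^2*K)


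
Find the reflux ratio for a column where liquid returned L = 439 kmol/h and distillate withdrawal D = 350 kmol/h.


Reflux ratio definition: R = L / D (liquid returned / distillate withdrawn)
L = 439 kmol/h, D = 350 kmol/h
R = 439 / 350 = 1.254

1.254


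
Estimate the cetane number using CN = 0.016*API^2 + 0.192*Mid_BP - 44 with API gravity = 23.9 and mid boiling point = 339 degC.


CN = 0.016 * 23.9^2 + 0.192 * 339 - 44
CN = 9.13936 + 65.088 - 44 = 30.22736

30.22736


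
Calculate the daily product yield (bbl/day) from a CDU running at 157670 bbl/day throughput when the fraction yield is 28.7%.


Crude throughput = 157670 bbl/day
Fraction yield = 28.7%
yield = throughput * fraction / 100
yield = 157670 * 28.7 / 100 = 45251.29

45251.29 bbl/day


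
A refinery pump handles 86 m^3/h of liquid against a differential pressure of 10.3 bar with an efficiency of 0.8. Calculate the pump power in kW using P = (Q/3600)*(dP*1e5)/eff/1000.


Q = 86 / 3600 = 0.0238889 m^3/s
P = 0.0238889 * (10.3 * 1e5) / 0.8 / 1000 = 30.76

30.76 kW


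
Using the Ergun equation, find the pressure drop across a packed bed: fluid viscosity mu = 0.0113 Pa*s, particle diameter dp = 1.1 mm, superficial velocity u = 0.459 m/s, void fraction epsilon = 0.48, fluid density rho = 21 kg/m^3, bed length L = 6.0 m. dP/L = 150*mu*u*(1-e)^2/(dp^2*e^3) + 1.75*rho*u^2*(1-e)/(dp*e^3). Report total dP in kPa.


dp = 1.1 mm = 0.0011 m
Viscous term = 150*0.0113*0.459*(1-0.48)^2 / (0.0011^2*0.48^3) = 1572100
Inertial term = 1.75*21*0.459^2*(1-0.48) / (0.0011*0.48^3) = 33095.6
dP/L = 1572100 + 33095.6 = 1605200 Pa/m
dP = 1605200 * 6.0 / 1000 = 9631 kPa

9631 kPa


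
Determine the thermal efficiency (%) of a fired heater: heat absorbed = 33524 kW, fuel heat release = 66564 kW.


Furnace efficiency = Q_absorbed / Q_fuel * 100
= 33524 / 66564 * 100 = 50.36

50.36 %


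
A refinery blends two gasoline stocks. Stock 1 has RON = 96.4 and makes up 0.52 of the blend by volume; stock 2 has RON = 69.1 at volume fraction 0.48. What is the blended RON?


Linear blending: RON_blend = sum(vi * RONi)
Contribution 1: 0.52 * 96.4 = 50.128
Contribution 2: 0.48 * 69.1 = 33.168
RON_blend = 50.128 + 33.168 = 83.296

83.296


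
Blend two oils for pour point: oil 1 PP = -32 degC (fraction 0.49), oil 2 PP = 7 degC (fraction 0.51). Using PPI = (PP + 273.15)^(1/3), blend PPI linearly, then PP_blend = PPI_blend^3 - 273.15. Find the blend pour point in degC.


PPI_1 = (-32 + 273.15)^(1/3) = 6.224375
PPI_2 = (7 + 273.15)^(1/3) = 6.543301
PPI_blend = 0.49 * 6.224375 + 0.51 * 6.543301 = 6.387027
PP_blend = 6.387027^3 - 273.15 = 260.5531 - 273.15 = -12.6

-12.6 degC


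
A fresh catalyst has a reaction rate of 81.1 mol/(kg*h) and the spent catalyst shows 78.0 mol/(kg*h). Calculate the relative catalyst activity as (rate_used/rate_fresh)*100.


Activity (%) = (rate_used / rate_fresh) * 100
rate_used = 78.0, rate_fresh = 81.1
= (78.0 / 81.1) * 100
= 0.9618 * 100 = 96.18

96.18 %


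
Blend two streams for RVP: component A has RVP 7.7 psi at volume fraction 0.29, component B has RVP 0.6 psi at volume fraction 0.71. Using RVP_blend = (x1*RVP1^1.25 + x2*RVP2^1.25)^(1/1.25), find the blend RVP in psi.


Chevron index: RVP_blend = (sum xi*RVPi^1.25)^(1/1.25)
RVP^1.25 terms: 0.29 * 7.7^1.25 + 0.71 * 0.6^1.25 = 4.09466
RVP_blend = 4.09466^(1/1.25) = 3.089

3.089 psi


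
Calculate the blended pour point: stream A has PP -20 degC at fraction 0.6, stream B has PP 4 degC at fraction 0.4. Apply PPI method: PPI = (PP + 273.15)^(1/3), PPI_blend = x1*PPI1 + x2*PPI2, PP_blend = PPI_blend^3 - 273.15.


PPI_1 = (-20 + 273.15)^(1/3) = 6.325953
PPI_2 = (4 + 273.15)^(1/3) = 6.51986
PPI_blend = 0.6 * 6.325953 + 0.4 * 6.51986 = 6.403516
PP_blend = 6.403516^3 - 273.15 = 262.5763 - 273.15 = -10.57

-10.57 degC


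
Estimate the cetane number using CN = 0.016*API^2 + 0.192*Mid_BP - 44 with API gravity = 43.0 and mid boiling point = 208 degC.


CN = 0.016 * 43.0^2 + 0.192 * 208 - 44
CN = 29.584 + 39.936 - 44 = 25.52

25.52


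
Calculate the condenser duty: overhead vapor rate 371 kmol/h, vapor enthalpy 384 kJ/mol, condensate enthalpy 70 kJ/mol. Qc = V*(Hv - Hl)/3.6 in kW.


Qc = 371 * (384 - 70) / 3.6 = 371 * 314 / 3.6 = 32360

32360 kW


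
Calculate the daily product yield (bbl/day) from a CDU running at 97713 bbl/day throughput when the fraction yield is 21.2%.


Crude throughput = 97713 bbl/day
Fraction yield = 21.2%
yield = throughput * fraction / 100
yield = 97713 * 21.2 / 100 = 20715.156

20715.156 bbl/day


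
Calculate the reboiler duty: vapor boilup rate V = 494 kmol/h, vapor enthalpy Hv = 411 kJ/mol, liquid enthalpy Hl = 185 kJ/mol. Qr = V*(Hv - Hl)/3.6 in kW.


Qr = 494 * (411 - 185) / 3.6 = 494 * 226 / 3.6 = 31010

31010 kW


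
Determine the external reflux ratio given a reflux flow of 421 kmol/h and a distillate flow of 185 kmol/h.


Reflux ratio definition: R = L / D (liquid returned / distillate withdrawn)
L = 421 kmol/h, D = 185 kmol/h
R = 421 / 185 = 2.276

2.276


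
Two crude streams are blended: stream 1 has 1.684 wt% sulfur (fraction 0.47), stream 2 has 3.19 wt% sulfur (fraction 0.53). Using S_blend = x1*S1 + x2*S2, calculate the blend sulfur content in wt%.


Linear sulfur blending: S_blend = x1*S1 + x2*S2
Contribution 1: 0.47 * 1.684 = 0.79148 wt%
Contribution 2: 0.53 * 3.19 = 1.6907 wt%
S_blend = 0.79148 + 1.6907 = 2.48218

2.48218 wt%


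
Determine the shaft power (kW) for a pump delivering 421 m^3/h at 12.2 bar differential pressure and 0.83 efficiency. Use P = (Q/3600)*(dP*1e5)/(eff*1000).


Q = 421 / 3600 = 0.116944 m^3/s
P = 0.116944 * (12.2 * 1e5) / 0.83 / 1000 = 171.9

171.9 kW


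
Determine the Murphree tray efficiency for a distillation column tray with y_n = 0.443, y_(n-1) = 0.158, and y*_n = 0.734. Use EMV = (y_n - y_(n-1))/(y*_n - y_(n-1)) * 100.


Murphree vapor efficiency: EMV = (y_n - y_(n-1)) / (y*_n - y_(n-1)) * 100
EMV = (0.443 - 0.158) / (0.734 - 0.158) * 100 = 0.285 / 0.576 * 100 = 49.48

49.48 %


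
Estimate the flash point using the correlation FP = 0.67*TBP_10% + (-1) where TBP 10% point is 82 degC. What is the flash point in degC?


FP = 0.67 * 82 + (-1) = 53.94

53.94 degC


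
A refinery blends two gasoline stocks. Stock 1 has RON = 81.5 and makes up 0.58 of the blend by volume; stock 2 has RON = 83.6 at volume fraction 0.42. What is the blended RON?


Linear blending: RON_blend = sum(vi * RONi)
Contribution 1: 0.58 * 81.5 = 47.27
Contribution 2: 0.42 * 83.6 = 35.112
RON_blend = 47.27 + 35.112 = 82.382

82.382


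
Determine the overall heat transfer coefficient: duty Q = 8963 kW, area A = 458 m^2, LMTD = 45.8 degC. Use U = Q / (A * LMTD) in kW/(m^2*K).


From Q = U*A*LMTD, U = Q / (A * LMTD)
U = 8963 / (458 * 45.8) = 8963 / 20976.4 = 0.4273

0.4273 kW/(m^2*K)


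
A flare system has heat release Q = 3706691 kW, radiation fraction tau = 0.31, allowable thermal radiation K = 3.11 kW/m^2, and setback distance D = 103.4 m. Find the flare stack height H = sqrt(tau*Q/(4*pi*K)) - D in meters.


tau*Q/(4*pi*K) = 0.31 * 3706691 / (4 * pi * 3.11) = 29402.1
sqrt(29402.1) = 171.47
H = 171.47 - 103.4 = 68.07

68.07 m
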